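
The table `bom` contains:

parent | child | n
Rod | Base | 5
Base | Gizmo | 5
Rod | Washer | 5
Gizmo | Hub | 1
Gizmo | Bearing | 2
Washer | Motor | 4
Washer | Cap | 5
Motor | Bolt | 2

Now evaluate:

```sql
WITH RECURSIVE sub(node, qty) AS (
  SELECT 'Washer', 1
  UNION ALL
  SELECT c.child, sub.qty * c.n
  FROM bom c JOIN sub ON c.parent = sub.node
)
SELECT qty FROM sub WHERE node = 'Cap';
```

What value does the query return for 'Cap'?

5

Base: (Washer, qty=1).
Iteration 1: components of {Washer} -> Cap = 1*5 = 5, Motor = 1*4 = 4.
Iteration 2: components of {Cap,Motor} -> Bolt = 4*2 = 8.
Iteration 3: no further components; recursion stops.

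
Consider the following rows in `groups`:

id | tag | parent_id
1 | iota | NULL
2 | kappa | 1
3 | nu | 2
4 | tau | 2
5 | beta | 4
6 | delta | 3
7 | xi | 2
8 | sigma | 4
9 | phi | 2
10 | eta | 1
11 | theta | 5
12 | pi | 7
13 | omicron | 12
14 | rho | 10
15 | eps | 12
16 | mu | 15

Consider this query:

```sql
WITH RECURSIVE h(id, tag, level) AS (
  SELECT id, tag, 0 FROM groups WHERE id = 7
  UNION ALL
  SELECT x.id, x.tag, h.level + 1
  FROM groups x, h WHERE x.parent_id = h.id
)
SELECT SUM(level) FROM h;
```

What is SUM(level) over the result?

Base: id=7 (xi) at level 0.
Iteration 1: rows with parent_id in {7} -> pi (id 12, level 1).
Iteration 2: rows with parent_id in {12} -> omicron (id 13, level 2), eps (id 15, level 2).
Iteration 3: rows with parent_id in {13,15} -> mu (id 16, level 3).
Iteration 4: no rows with parent_id in {16}; recursion stops.
SUM(level) = 0 + 1 + 2 + 2 + 3 = 8.

8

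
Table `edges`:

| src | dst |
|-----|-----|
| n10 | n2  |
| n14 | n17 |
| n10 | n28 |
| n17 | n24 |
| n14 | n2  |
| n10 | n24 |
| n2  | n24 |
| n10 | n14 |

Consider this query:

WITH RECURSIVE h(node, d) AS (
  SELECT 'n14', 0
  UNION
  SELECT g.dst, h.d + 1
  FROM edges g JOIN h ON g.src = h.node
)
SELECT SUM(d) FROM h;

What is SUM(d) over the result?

Base: (n14, d=0).
Iteration 1: edges from {n14} -> (n17, d=1), (n2, d=1).
Iteration 2: edges from {n17,n2} -> (n24, d=2). [UNION drops 1 duplicate row(s)]
Iteration 3: no outgoing edges from {n24}; recursion stops.
SUM(d) = 0 + 1 + 1 + 2 = 4.

4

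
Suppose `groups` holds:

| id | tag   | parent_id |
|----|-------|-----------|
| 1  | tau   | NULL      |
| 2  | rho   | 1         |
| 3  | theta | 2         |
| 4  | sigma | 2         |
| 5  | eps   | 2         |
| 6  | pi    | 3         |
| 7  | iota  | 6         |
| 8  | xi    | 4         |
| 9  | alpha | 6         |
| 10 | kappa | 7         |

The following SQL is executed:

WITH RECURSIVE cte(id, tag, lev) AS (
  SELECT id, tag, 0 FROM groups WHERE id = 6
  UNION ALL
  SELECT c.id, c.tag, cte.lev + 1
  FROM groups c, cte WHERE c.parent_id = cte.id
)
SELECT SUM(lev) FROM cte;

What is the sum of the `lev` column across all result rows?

4

Base: id=6 (pi) at lev 0.
Iteration 1: rows with parent_id in {6} -> iota (id 7, lev 1), alpha (id 9, lev 1).
Iteration 2: rows with parent_id in {7,9} -> kappa (id 10, lev 2).
Iteration 3: no rows with parent_id in {10}; recursion stops.
SUM(lev) = 0 + 1 + 1 + 2 = 4.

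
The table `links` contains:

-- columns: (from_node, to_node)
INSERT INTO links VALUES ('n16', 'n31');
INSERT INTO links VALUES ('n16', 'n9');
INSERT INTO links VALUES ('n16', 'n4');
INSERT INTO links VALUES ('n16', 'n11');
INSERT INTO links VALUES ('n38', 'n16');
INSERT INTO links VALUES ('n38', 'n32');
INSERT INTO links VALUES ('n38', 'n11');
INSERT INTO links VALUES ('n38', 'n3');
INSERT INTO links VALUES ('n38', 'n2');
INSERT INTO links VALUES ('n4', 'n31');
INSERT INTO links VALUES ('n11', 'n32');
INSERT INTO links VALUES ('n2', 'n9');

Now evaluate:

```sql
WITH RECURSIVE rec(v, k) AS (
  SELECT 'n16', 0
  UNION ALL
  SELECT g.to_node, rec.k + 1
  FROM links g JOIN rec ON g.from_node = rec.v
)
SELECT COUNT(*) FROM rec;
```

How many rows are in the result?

7

Base: (n16, k=0).
Iteration 1: edges from {n16} -> (n11, k=1), (n31, k=1), (n4, k=1), (n9, k=1).
Iteration 2: edges from {n11,n31,n4,n9} -> (n31, k=2), (n32, k=2).
Iteration 3: no outgoing edges from {n31,n32}; recursion stops.
Total rows emitted: 7.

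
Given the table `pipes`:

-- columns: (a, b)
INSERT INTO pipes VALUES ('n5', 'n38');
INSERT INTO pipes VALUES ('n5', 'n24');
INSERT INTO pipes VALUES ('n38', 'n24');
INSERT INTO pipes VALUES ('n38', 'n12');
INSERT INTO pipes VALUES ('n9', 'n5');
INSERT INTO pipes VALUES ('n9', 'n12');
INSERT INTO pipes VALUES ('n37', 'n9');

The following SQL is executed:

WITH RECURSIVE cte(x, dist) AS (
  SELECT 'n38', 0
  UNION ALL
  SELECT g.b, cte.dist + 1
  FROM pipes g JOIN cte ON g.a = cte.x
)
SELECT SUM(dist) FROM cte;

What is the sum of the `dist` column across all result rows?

2

Base: (n38, dist=0).
Iteration 1: edges from {n38} -> (n12, dist=1), (n24, dist=1).
Iteration 2: no outgoing edges from {n12,n24}; recursion stops.
SUM(dist) = 0 + 1 + 1 = 2.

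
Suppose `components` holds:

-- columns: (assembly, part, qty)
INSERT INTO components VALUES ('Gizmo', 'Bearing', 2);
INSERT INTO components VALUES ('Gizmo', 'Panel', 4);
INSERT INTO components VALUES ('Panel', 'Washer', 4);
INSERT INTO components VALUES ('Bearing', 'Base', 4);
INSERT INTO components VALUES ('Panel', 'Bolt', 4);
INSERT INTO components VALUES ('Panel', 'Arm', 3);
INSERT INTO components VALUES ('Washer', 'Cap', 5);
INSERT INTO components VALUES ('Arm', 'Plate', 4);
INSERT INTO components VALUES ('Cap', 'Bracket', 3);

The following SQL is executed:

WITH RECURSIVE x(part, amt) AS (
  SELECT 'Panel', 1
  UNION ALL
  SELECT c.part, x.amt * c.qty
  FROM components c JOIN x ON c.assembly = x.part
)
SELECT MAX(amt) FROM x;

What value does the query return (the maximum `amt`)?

60

Base: (Panel, amt=1).
Iteration 1: components of {Panel} -> Arm = 1*3 = 3, Bolt = 1*4 = 4, Washer = 1*4 = 4.
Iteration 2: components of {Arm,Bolt,Washer} -> Cap = 4*5 = 20, Plate = 3*4 = 12.
Iteration 3: components of {Cap,Plate} -> Bracket = 20*3 = 60.
Iteration 4: no further components; recursion stops.
amt values: 1, 4, 4, 3, 20, 12, 60; the maximum is 60.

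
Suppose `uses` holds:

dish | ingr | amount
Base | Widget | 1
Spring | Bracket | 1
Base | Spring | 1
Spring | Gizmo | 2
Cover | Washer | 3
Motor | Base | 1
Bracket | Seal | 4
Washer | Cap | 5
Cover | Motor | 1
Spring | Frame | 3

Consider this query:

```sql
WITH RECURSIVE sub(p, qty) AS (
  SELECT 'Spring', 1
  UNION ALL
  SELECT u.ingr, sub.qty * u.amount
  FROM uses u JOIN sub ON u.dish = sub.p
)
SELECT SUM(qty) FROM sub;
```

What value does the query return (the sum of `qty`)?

Base: (Spring, qty=1).
Iteration 1: components of {Spring} -> Bracket = 1*1 = 1, Frame = 1*3 = 3, Gizmo = 1*2 = 2.
Iteration 2: components of {Bracket,Frame,Gizmo} -> Seal = 1*4 = 4.
Iteration 3: no further components; recursion stops.
SUM(qty) = 1 + 1 + 3 + 2 + 4 = 11.

11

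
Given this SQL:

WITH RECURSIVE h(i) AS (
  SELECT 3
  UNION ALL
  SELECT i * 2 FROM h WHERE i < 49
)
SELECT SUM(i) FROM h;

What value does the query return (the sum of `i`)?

Base: i=3.
Iteration 1: 3 < 49 holds -> i = 3 * 2 = 6.
Iteration 2: 6 < 49 holds -> i = 6 * 2 = 12.
Iteration 3: 12 < 49 holds -> i = 12 * 2 = 24.
Iteration 4: 24 < 49 holds -> i = 24 * 2 = 48.
Iteration 5: 48 < 49 holds -> i = 48 * 2 = 96.
Iteration 6: 96 < 49 fails; recursion stops.
SUM(i) = 3 + 6 + 12 + 24 + 48 + 96 = 189.

189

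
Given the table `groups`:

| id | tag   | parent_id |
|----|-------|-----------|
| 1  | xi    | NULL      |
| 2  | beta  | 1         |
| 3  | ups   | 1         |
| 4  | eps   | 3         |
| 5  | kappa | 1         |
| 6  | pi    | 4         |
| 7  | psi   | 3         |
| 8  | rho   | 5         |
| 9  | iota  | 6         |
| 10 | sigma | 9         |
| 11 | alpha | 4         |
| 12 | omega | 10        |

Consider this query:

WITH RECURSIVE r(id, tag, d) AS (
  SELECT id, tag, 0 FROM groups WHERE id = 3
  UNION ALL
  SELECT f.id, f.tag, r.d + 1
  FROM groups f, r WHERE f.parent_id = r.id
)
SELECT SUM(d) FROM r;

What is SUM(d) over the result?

18

Base: id=3 (ups) at d 0.
Iteration 1: rows with parent_id in {3} -> eps (id 4, d 1), psi (id 7, d 1).
Iteration 2: rows with parent_id in {4,7} -> pi (id 6, d 2), alpha (id 11, d 2).
Iteration 3: rows with parent_id in {6,11} -> iota (id 9, d 3).
Iteration 4: rows with parent_id in {9} -> sigma (id 10, d 4).
Iteration 5: rows with parent_id in {10} -> omega (id 12, d 5).
Iteration 6: no rows with parent_id in {12}; recursion stops.
SUM(d) = 0 + 1 + 1 + 2 + 2 + 3 + 4 + 5 = 18.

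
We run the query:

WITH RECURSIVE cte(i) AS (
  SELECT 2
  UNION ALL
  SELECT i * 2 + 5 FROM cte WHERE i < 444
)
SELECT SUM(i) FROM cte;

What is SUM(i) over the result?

Base: i=2.
Iteration 1: 2 < 444 holds -> i = 2 * 2 + 5 = 9.
Iteration 2: 9 < 444 holds -> i = 9 * 2 + 5 = 23.
Iteration 3: 23 < 444 holds -> i = 23 * 2 + 5 = 51.
Iteration 4: 51 < 444 holds -> i = 51 * 2 + 5 = 107.
Iteration 5: 107 < 444 holds -> i = 107 * 2 + 5 = 219.
Iteration 6: 219 < 444 holds -> i = 219 * 2 + 5 = 443.
Iteration 7: 443 < 444 holds -> i = 443 * 2 + 5 = 891.
Iteration 8: 891 < 444 fails; recursion stops.
SUM(i) = 2 + 9 + 23 + 51 + 107 + 219 + 443 + 891 = 1745.

1745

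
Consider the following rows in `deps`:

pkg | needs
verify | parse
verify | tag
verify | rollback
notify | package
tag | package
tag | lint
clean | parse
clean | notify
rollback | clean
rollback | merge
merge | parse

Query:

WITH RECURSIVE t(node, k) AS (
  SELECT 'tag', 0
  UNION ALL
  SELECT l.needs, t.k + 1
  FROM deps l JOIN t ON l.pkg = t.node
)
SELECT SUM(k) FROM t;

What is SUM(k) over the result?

Base: (tag, k=0).
Iteration 1: edges from {tag} -> (lint, k=1), (package, k=1).
Iteration 2: no outgoing edges from {lint,package}; recursion stops.
SUM(k) = 0 + 1 + 1 = 2.

2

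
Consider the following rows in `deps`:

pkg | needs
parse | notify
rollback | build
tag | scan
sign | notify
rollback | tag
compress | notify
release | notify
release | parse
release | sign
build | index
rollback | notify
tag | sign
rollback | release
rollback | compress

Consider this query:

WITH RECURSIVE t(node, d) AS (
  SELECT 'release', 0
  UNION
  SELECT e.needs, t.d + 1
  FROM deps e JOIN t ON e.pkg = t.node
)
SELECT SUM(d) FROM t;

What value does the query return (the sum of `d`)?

Base: (release, d=0).
Iteration 1: edges from {release} -> (notify, d=1), (parse, d=1), (sign, d=1).
Iteration 2: edges from {notify,parse,sign} -> (notify, d=2). [UNION drops 1 duplicate row(s)]
Iteration 3: no outgoing edges from {notify}; recursion stops.
SUM(d) = 0 + 1 + 1 + 1 + 2 = 5.

5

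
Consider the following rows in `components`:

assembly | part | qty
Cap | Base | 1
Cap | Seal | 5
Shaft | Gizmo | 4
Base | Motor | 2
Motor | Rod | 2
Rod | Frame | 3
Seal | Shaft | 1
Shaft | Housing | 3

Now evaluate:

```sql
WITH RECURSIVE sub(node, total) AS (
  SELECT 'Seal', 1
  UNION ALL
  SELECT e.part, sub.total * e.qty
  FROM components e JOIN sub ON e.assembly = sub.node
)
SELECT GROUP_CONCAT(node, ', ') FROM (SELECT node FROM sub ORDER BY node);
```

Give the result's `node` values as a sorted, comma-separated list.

Base: (Seal, total=1).
Iteration 1: components of {Seal} -> Shaft = 1*1 = 1.
Iteration 2: components of {Shaft} -> Gizmo = 1*4 = 4, Housing = 1*3 = 3.
Iteration 3: no further components; recursion stops.

Gizmo, Housing, Seal, Shaft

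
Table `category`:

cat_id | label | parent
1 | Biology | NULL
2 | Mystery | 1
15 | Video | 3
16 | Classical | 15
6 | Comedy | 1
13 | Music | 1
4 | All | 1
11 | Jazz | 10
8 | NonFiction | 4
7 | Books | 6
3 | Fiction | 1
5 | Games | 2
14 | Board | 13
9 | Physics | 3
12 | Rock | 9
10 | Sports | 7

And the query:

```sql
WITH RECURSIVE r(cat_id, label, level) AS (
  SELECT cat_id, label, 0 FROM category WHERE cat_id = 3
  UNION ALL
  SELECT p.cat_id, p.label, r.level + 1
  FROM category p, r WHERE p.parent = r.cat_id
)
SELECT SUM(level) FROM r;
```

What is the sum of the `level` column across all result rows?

6

Base: cat_id=3 (Fiction) at level 0.
Iteration 1: rows with parent in {3} -> Physics (id 9, level 1), Video (id 15, level 1).
Iteration 2: rows with parent in {9,15} -> Rock (id 12, level 2), Classical (id 16, level 2).
Iteration 3: no rows with parent in {12,16}; recursion stops.
SUM(level) = 0 + 1 + 1 + 2 + 2 = 6.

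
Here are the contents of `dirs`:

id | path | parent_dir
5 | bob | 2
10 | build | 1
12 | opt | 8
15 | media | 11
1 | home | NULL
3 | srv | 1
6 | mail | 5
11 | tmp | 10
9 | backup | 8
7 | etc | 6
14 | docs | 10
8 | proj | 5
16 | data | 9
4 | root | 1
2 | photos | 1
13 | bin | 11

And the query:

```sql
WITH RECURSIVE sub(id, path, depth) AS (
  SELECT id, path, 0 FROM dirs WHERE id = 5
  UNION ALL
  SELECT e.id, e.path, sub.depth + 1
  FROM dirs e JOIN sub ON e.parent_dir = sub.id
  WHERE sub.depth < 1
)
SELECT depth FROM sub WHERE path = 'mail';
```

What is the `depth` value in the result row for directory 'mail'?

Base: id=5 (bob) at depth 0.
Iteration 1: rows with parent_dir in {5} -> mail (id 6, depth 1), proj (id 8, depth 1).
Iteration 2: depth < 1 fails for all current rows; recursion stops.

1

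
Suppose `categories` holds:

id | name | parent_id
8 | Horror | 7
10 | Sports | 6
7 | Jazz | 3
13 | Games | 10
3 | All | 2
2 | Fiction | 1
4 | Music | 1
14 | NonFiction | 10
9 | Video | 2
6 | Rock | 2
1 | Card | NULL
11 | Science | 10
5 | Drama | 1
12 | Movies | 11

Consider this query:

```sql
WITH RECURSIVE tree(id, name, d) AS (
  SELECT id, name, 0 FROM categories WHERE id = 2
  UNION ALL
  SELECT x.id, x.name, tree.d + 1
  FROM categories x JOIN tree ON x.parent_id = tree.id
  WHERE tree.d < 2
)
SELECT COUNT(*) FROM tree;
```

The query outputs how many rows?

6

Base: id=2 (Fiction) at d 0.
Iteration 1: rows with parent_id in {2} -> All (id 3, d 1), Rock (id 6, d 1), Video (id 9, d 1).
Iteration 2: rows with parent_id in {3,6,9} -> Jazz (id 7, d 2), Sports (id 10, d 2).
Iteration 3: d < 2 fails for all current rows; recursion stops.
Total rows emitted: 6.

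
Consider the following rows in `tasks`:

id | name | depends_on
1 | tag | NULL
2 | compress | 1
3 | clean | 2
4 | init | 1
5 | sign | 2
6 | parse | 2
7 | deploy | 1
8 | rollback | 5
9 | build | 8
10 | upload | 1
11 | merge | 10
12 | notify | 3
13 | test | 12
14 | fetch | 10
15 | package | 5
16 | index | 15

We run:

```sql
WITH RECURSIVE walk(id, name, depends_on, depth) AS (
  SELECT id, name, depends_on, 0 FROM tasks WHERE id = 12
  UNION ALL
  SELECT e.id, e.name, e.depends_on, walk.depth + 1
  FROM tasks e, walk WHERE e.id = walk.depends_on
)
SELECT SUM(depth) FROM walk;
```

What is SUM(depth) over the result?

6

Base: id=12 (notify), depends_on=3, depth 0.
Iteration 1: join on id=3 -> clean (id 3, depends_on=2, depth 1).
Iteration 2: join on id=2 -> compress (id 2, depends_on=1, depth 2).
Iteration 3: join on id=1 -> tag (id 1, depends_on=NULL, depth 3).
Iteration 4: depends_on is NULL; no match; recursion stops.
SUM(depth) = 0 + 1 + 2 + 3 = 6.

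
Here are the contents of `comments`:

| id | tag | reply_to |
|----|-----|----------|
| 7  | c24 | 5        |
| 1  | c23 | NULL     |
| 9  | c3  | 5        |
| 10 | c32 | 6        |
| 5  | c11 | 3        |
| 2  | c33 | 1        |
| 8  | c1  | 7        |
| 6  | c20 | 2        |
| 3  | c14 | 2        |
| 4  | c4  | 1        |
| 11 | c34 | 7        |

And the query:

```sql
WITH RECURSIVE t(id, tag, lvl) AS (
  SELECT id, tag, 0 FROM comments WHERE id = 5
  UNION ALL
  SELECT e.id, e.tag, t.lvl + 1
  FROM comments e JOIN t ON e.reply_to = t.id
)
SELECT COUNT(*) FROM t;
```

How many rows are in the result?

Base: id=5 (c11) at lvl 0.
Iteration 1: rows with reply_to in {5} -> c24 (id 7, lvl 1), c3 (id 9, lvl 1).
Iteration 2: rows with reply_to in {7,9} -> c1 (id 8, lvl 2), c34 (id 11, lvl 2).
Iteration 3: no rows with reply_to in {8,11}; recursion stops.
Total rows emitted: 5.

5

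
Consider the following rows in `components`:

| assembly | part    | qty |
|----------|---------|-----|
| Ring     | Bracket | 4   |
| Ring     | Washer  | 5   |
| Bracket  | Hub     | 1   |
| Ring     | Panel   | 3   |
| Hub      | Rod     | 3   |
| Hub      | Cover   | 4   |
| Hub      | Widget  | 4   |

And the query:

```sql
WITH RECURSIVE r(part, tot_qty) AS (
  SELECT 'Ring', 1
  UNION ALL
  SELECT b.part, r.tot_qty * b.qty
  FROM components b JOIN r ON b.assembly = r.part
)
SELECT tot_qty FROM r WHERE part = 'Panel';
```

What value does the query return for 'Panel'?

3

Base: (Ring, tot_qty=1).
Iteration 1: components of {Ring} -> Bracket = 1*4 = 4, Panel = 1*3 = 3, Washer = 1*5 = 5.
Iteration 2: components of {Bracket,Panel,Washer} -> Hub = 4*1 = 4.
Iteration 3: components of {Hub} -> Cover = 4*4 = 16, Rod = 4*3 = 12, Widget = 4*4 = 16.
Iteration 4: no further components; recursion stops.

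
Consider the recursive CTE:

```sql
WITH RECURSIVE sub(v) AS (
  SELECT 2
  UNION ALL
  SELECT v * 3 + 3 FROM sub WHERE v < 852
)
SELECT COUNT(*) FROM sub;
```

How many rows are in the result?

7

Base: v=2.
Iteration 1: 2 < 852 holds -> v = 2 * 3 + 3 = 9.
Iteration 2: 9 < 852 holds -> v = 9 * 3 + 3 = 30.
Iteration 3: 30 < 852 holds -> v = 30 * 3 + 3 = 93.
Iteration 4: 93 < 852 holds -> v = 93 * 3 + 3 = 282.
Iteration 5: 282 < 852 holds -> v = 282 * 3 + 3 = 849.
Iteration 6: 849 < 852 holds -> v = 849 * 3 + 3 = 2550.
Iteration 7: 2550 < 852 fails; recursion stops.
Total rows emitted: 7.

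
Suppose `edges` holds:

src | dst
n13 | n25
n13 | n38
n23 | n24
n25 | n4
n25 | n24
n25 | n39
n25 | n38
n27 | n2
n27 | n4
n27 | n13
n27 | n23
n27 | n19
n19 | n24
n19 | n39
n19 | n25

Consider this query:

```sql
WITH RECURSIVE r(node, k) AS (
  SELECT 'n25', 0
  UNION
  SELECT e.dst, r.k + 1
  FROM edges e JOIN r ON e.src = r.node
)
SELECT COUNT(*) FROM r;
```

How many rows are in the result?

Base: (n25, k=0).
Iteration 1: edges from {n25} -> (n24, k=1), (n38, k=1), (n39, k=1), (n4, k=1).
Iteration 2: no outgoing edges from {n24,n38,n39,n4}; recursion stops.
Total rows emitted: 5.

5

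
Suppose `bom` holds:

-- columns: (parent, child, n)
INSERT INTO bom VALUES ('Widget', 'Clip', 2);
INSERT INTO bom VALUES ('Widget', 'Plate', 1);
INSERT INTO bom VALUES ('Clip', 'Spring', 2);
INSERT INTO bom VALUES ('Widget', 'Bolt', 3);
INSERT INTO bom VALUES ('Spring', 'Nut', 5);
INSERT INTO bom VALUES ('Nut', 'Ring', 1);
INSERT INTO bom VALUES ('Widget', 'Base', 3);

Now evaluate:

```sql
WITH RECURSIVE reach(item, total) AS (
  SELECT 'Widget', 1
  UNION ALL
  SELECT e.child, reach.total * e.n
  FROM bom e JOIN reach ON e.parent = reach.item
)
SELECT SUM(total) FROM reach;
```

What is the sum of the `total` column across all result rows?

Base: (Widget, total=1).
Iteration 1: components of {Widget} -> Base = 1*3 = 3, Bolt = 1*3 = 3, Clip = 1*2 = 2, Plate = 1*1 = 1.
Iteration 2: components of {Base,Bolt,Clip,Plate} -> Spring = 2*2 = 4.
Iteration 3: components of {Spring} -> Nut = 4*5 = 20.
Iteration 4: components of {Nut} -> Ring = 20*1 = 20.
Iteration 5: no further components; recursion stops.
SUM(total) = 1 + 2 + 1 + 3 + 3 + 4 + 20 + 20 = 54.

54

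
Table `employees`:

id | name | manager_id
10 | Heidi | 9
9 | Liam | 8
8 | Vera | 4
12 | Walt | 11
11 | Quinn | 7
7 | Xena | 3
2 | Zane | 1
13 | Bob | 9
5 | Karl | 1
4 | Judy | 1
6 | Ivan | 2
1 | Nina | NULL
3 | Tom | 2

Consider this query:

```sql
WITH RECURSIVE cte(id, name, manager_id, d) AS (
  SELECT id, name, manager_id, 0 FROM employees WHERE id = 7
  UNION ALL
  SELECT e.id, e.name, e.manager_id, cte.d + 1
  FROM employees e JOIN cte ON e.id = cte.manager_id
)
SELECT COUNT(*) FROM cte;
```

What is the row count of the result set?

4

Base: id=7 (Xena), manager_id=3, d 0.
Iteration 1: join on id=3 -> Tom (id 3, manager_id=2, d 1).
Iteration 2: join on id=2 -> Zane (id 2, manager_id=1, d 2).
Iteration 3: join on id=1 -> Nina (id 1, manager_id=NULL, d 3).
Iteration 4: manager_id is NULL; no match; recursion stops.
Total rows emitted: 4.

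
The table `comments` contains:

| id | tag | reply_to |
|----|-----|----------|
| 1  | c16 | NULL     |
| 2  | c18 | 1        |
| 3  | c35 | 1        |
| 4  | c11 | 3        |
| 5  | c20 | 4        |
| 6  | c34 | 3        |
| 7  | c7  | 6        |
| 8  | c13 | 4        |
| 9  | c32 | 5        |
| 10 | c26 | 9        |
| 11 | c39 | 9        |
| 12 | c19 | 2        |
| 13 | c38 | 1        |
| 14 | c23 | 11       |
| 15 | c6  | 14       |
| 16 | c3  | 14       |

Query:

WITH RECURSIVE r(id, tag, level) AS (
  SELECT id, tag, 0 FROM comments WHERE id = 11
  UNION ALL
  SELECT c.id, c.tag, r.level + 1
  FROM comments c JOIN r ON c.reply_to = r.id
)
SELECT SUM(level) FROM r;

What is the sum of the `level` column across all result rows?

Base: id=11 (c39) at level 0.
Iteration 1: rows with reply_to in {11} -> c23 (id 14, level 1).
Iteration 2: rows with reply_to in {14} -> c6 (id 15, level 2), c3 (id 16, level 2).
Iteration 3: no rows with reply_to in {15,16}; recursion stops.
SUM(level) = 0 + 1 + 2 + 2 = 5.

5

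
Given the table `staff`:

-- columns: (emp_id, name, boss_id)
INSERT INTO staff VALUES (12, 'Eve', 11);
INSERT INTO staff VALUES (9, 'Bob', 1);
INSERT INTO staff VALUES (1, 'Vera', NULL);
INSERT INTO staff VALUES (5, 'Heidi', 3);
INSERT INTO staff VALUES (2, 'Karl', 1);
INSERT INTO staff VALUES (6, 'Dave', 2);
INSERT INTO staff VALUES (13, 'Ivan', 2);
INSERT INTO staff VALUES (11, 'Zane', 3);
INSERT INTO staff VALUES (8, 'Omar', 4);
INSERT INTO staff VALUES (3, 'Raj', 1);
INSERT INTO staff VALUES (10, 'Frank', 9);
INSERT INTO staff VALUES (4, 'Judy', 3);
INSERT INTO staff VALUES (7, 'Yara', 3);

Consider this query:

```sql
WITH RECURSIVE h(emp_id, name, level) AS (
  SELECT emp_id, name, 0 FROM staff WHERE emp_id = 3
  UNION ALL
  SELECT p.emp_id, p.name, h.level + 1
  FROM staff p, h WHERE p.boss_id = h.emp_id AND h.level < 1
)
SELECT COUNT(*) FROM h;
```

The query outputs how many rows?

5

Base: emp_id=3 (Raj) at level 0.
Iteration 1: rows with boss_id in {3} -> Judy (id 4, level 1), Heidi (id 5, level 1), Yara (id 7, level 1), Zane (id 11, level 1).
Iteration 2: level < 1 fails for all current rows; recursion stops.
Total rows emitted: 5.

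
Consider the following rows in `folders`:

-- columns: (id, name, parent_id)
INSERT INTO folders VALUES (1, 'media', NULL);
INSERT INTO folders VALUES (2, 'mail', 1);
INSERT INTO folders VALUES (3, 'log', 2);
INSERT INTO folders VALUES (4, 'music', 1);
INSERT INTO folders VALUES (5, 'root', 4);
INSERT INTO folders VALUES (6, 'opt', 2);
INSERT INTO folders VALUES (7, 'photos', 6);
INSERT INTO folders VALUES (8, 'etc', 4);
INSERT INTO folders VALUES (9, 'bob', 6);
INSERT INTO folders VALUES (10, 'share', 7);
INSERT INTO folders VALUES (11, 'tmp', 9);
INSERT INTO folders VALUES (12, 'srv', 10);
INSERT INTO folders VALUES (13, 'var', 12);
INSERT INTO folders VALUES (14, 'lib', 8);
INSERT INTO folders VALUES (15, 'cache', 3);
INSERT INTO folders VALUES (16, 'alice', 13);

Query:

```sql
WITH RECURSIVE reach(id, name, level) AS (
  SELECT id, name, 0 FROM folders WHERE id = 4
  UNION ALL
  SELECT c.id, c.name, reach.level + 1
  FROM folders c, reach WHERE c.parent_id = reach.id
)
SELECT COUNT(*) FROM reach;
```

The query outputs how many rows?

Base: id=4 (music) at level 0.
Iteration 1: rows with parent_id in {4} -> root (id 5, level 1), etc (id 8, level 1).
Iteration 2: rows with parent_id in {5,8} -> lib (id 14, level 2).
Iteration 3: no rows with parent_id in {14}; recursion stops.
Total rows emitted: 4.

4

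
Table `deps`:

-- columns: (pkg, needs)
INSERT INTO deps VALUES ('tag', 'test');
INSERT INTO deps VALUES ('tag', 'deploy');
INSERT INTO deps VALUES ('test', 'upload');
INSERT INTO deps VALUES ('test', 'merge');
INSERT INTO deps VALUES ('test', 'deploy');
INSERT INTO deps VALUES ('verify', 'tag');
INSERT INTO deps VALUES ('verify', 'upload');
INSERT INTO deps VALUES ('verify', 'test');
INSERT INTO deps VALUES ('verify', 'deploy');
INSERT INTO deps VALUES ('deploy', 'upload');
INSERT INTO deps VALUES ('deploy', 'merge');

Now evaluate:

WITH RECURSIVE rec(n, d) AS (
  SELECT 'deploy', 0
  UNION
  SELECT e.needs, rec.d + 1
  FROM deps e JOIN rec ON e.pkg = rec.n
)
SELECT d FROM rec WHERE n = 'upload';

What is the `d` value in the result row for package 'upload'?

1

Base: (deploy, d=0).
Iteration 1: edges from {deploy} -> (merge, d=1), (upload, d=1).
Iteration 2: no outgoing edges from {merge,upload}; recursion stops.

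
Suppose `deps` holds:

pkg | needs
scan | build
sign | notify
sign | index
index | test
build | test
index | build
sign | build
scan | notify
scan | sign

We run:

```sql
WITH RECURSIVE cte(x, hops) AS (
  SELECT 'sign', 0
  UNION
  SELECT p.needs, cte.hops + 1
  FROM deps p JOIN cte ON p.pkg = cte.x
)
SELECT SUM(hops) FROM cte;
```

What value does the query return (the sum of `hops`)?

10

Base: (sign, hops=0).
Iteration 1: edges from {sign} -> (build, hops=1), (index, hops=1), (notify, hops=1).
Iteration 2: edges from {build,index,notify} -> (build, hops=2), (test, hops=2). [UNION drops 1 duplicate row(s)]
Iteration 3: edges from {build,test} -> (test, hops=3).
Iteration 4: no outgoing edges from {test}; recursion stops.
SUM(hops) = 0 + 1 + 1 + 1 + 2 + 2 + 3 = 10.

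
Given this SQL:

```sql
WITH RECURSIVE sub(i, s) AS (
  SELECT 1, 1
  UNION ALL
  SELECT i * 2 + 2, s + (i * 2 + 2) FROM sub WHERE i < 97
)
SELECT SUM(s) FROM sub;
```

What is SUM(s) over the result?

685

Base: i=1, s=1.
Iteration 1: 1 < 97 holds -> i = 1 * 2 + 2 = 4, s = 1 + 4 = 5.
Iteration 2: 4 < 97 holds -> i = 4 * 2 + 2 = 10, s = 5 + 10 = 15.
Iteration 3: 10 < 97 holds -> i = 10 * 2 + 2 = 22, s = 15 + 22 = 37.
Iteration 4: 22 < 97 holds -> i = 22 * 2 + 2 = 46, s = 37 + 46 = 83.
Iteration 5: 46 < 97 holds -> i = 46 * 2 + 2 = 94, s = 83 + 94 = 177.
Iteration 6: 94 < 97 holds -> i = 94 * 2 + 2 = 190, s = 177 + 190 = 367.
Iteration 7: 190 < 97 fails; recursion stops.
SUM(s) = 1 + 5 + 15 + 37 + 83 + 177 + 367 = 685.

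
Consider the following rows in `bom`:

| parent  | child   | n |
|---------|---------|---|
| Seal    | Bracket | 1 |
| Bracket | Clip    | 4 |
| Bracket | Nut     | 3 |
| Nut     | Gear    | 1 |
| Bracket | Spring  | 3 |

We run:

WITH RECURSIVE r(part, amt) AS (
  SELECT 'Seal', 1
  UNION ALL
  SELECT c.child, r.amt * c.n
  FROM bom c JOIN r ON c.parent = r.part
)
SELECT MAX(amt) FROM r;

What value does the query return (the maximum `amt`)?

Base: (Seal, amt=1).
Iteration 1: components of {Seal} -> Bracket = 1*1 = 1.
Iteration 2: components of {Bracket} -> Clip = 1*4 = 4, Nut = 1*3 = 3, Spring = 1*3 = 3.
Iteration 3: components of {Clip,Nut,Spring} -> Gear = 3*1 = 3.
Iteration 4: no further components; recursion stops.
amt values: 1, 1, 3, 3, 4, 3; the maximum is 4.

4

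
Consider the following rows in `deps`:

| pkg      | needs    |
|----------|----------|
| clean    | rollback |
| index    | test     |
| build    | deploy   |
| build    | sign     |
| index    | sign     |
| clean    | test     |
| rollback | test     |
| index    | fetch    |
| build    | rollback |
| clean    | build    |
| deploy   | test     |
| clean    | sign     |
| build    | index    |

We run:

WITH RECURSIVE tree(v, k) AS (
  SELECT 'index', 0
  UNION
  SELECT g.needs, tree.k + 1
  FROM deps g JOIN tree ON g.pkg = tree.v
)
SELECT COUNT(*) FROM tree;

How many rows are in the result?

4

Base: (index, k=0).
Iteration 1: edges from {index} -> (fetch, k=1), (sign, k=1), (test, k=1).
Iteration 2: no outgoing edges from {fetch,sign,test}; recursion stops.
Total rows emitted: 4.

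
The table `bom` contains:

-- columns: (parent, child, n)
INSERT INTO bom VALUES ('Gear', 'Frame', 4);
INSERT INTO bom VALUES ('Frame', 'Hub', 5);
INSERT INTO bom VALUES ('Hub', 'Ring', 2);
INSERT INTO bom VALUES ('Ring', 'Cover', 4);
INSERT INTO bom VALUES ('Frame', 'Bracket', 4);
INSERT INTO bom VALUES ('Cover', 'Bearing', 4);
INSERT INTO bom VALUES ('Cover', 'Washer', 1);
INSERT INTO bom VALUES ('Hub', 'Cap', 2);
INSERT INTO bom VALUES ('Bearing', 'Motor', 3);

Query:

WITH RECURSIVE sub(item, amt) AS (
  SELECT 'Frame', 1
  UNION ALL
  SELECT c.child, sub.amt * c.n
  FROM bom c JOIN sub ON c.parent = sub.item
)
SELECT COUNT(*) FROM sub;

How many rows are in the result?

Base: (Frame, amt=1).
Iteration 1: components of {Frame} -> Bracket = 1*4 = 4, Hub = 1*5 = 5.
Iteration 2: components of {Bracket,Hub} -> Cap = 5*2 = 10, Ring = 5*2 = 10.
Iteration 3: components of {Cap,Ring} -> Cover = 10*4 = 40.
Iteration 4: components of {Cover} -> Bearing = 40*4 = 160, Washer = 40*1 = 40.
Iteration 5: components of {Bearing,Washer} -> Motor = 160*3 = 480.
Iteration 6: no further components; recursion stops.
Total rows emitted: 9.

9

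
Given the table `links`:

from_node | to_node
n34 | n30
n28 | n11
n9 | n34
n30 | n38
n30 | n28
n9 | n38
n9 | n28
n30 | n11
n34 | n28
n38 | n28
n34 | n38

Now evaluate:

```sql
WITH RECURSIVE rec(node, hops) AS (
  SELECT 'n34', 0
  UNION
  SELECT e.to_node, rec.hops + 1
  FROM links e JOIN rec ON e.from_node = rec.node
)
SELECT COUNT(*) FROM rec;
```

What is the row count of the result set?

Base: (n34, hops=0).
Iteration 1: edges from {n34} -> (n28, hops=1), (n30, hops=1), (n38, hops=1).
Iteration 2: edges from {n28,n30,n38} -> (n11, hops=2), (n28, hops=2), (n38, hops=2). [UNION drops 2 duplicate row(s)]
Iteration 3: edges from {n11,n28,n38} -> (n11, hops=3), (n28, hops=3).
Iteration 4: edges from {n11,n28} -> (n11, hops=4).
Iteration 5: no outgoing edges from {n11}; recursion stops.
Total rows emitted: 10.

10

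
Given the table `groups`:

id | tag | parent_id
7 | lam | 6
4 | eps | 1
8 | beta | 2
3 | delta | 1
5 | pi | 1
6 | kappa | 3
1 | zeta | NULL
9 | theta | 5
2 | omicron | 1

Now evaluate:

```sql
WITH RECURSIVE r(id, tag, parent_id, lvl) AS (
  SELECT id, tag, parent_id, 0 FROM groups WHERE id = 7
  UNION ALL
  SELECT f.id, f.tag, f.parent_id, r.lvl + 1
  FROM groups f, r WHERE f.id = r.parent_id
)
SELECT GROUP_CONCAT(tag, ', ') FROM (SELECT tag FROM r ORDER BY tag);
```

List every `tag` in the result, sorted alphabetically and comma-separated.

Base: id=7 (lam), parent_id=6, lvl 0.
Iteration 1: join on id=6 -> kappa (id 6, parent_id=3, lvl 1).
Iteration 2: join on id=3 -> delta (id 3, parent_id=1, lvl 2).
Iteration 3: join on id=1 -> zeta (id 1, parent_id=NULL, lvl 3).
Iteration 4: parent_id is NULL; no match; recursion stops.

delta, kappa, lam, zeta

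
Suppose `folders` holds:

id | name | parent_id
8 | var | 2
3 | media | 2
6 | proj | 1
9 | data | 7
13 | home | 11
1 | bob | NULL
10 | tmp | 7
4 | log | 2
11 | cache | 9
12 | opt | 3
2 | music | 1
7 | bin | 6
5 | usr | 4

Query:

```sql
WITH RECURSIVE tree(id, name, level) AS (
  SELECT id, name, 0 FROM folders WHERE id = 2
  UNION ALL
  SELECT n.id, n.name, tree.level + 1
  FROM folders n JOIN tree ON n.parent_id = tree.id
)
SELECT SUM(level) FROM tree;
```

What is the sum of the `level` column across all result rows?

Base: id=2 (music) at level 0.
Iteration 1: rows with parent_id in {2} -> media (id 3, level 1), log (id 4, level 1), var (id 8, level 1).
Iteration 2: rows with parent_id in {3,4,8} -> usr (id 5, level 2), opt (id 12, level 2).
Iteration 3: no rows with parent_id in {5,12}; recursion stops.
SUM(level) = 0 + 1 + 1 + 1 + 2 + 2 = 7.

7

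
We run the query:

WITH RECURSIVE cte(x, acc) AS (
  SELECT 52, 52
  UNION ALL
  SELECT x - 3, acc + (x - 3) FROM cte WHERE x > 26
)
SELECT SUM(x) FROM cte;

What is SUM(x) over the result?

Base: x=52, acc=52.
Iteration 1: 52 > 26 holds -> x = 52 - 3 = 49, acc = 52 + 49 = 101.
Iteration 2: 49 > 26 holds -> x = 49 - 3 = 46, acc = 101 + 46 = 147.
Iteration 3: 46 > 26 holds -> x = 46 - 3 = 43, acc = 147 + 43 = 190.
Iteration 4: 43 > 26 holds -> x = 43 - 3 = 40, acc = 190 + 40 = 230.
Iteration 5: 40 > 26 holds -> x = 40 - 3 = 37, acc = 230 + 37 = 267.
Iteration 6: 37 > 26 holds -> x = 37 - 3 = 34, acc = 267 + 34 = 301.
Iteration 7: 34 > 26 holds -> x = 34 - 3 = 31, acc = 301 + 31 = 332.
Iteration 8: 31 > 26 holds -> x = 31 - 3 = 28, acc = 332 + 28 = 360.
Iteration 9: 28 > 26 holds -> x = 28 - 3 = 25, acc = 360 + 25 = 385.
Iteration 10: 25 > 26 fails; recursion stops.
SUM(x) = 52 + 49 + 46 + 43 + 40 + 37 + 34 + 31 + 28 + 25 = 385.

385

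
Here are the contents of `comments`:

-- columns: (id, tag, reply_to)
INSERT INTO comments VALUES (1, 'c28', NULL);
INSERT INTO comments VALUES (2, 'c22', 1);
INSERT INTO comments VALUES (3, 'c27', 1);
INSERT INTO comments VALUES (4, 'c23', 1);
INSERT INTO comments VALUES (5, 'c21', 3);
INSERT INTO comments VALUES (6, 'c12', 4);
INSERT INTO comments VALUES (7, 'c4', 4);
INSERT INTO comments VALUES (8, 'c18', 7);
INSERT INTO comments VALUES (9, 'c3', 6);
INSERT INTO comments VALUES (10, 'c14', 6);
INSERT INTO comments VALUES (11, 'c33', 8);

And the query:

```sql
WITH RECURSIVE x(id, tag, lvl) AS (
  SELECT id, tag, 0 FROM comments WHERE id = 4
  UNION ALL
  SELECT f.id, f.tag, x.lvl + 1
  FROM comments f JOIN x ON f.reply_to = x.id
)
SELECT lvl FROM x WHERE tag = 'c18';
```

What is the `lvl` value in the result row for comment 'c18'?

Base: id=4 (c23) at lvl 0.
Iteration 1: rows with reply_to in {4} -> c12 (id 6, lvl 1), c4 (id 7, lvl 1).
Iteration 2: rows with reply_to in {6,7} -> c18 (id 8, lvl 2), c3 (id 9, lvl 2), c14 (id 10, lvl 2).
Iteration 3: rows with reply_to in {8,9,10} -> c33 (id 11, lvl 3).
Iteration 4: no rows with reply_to in {11}; recursion stops.

2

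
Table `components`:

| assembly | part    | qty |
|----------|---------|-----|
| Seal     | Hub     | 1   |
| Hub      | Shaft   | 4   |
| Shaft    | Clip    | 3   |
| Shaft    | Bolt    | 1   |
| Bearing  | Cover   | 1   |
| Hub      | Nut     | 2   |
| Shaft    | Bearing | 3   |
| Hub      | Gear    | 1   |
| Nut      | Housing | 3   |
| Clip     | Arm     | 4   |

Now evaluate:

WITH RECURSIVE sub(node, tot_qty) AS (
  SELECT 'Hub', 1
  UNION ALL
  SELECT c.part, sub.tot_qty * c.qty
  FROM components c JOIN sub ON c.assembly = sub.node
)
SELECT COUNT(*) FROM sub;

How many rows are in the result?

10

Base: (Hub, tot_qty=1).
Iteration 1: components of {Hub} -> Gear = 1*1 = 1, Nut = 1*2 = 2, Shaft = 1*4 = 4.
Iteration 2: components of {Gear,Nut,Shaft} -> Bearing = 4*3 = 12, Bolt = 4*1 = 4, Clip = 4*3 = 12, Housing = 2*3 = 6.
Iteration 3: components of {Bearing,Bolt,Clip,Housing} -> Arm = 12*4 = 48, Cover = 12*1 = 12.
Iteration 4: no further components; recursion stops.
Total rows emitted: 10.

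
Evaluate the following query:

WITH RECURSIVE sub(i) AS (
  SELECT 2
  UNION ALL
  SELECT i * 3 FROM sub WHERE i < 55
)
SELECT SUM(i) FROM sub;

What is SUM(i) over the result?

242

Base: i=2.
Iteration 1: 2 < 55 holds -> i = 2 * 3 = 6.
Iteration 2: 6 < 55 holds -> i = 6 * 3 = 18.
Iteration 3: 18 < 55 holds -> i = 18 * 3 = 54.
Iteration 4: 54 < 55 holds -> i = 54 * 3 = 162.
Iteration 5: 162 < 55 fails; recursion stops.
SUM(i) = 2 + 6 + 18 + 54 + 162 = 242.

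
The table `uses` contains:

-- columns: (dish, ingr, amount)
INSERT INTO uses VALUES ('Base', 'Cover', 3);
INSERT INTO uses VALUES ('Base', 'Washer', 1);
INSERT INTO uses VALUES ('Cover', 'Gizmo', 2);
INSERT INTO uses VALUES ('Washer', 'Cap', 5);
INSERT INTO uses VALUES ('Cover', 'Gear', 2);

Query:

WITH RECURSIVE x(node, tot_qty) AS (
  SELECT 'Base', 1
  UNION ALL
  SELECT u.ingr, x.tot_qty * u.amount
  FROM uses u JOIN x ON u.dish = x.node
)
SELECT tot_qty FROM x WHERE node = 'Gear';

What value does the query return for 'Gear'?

Base: (Base, tot_qty=1).
Iteration 1: components of {Base} -> Cover = 1*3 = 3, Washer = 1*1 = 1.
Iteration 2: components of {Cover,Washer} -> Cap = 1*5 = 5, Gear = 3*2 = 6, Gizmo = 3*2 = 6.
Iteration 3: no further components; recursion stops.

6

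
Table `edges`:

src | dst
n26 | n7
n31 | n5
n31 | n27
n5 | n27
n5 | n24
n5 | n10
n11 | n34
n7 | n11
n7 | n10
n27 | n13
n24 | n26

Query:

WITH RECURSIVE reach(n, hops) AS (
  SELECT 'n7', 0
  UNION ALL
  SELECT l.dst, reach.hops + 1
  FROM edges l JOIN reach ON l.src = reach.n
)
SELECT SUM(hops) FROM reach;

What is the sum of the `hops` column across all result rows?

4

Base: (n7, hops=0).
Iteration 1: edges from {n7} -> (n10, hops=1), (n11, hops=1).
Iteration 2: edges from {n10,n11} -> (n34, hops=2).
Iteration 3: no outgoing edges from {n34}; recursion stops.
SUM(hops) = 0 + 1 + 1 + 2 = 4.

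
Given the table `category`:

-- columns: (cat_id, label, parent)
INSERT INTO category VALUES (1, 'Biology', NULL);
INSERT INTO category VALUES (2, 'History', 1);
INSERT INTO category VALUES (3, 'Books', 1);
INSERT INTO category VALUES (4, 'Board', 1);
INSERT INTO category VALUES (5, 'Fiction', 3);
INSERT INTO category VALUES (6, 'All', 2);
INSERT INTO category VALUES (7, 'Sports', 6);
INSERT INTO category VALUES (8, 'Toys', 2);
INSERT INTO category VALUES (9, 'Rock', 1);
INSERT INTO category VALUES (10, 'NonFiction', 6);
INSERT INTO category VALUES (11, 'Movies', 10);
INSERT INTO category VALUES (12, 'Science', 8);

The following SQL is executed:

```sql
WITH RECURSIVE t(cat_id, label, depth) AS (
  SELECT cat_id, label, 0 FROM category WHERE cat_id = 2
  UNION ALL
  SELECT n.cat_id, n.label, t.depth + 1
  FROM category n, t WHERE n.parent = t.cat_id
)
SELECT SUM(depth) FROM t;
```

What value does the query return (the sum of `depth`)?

Base: cat_id=2 (History) at depth 0.
Iteration 1: rows with parent in {2} -> All (id 6, depth 1), Toys (id 8, depth 1).
Iteration 2: rows with parent in {6,8} -> Sports (id 7, depth 2), NonFiction (id 10, depth 2), Science (id 12, depth 2).
Iteration 3: rows with parent in {7,10,12} -> Movies (id 11, depth 3).
Iteration 4: no rows with parent in {11}; recursion stops.
SUM(depth) = 0 + 1 + 1 + 2 + 2 + 2 + 3 = 11.

11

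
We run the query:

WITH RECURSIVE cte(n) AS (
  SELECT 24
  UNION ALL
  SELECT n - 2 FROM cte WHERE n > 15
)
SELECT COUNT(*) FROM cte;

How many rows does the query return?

6

Base: n=24.
Iteration 1: 24 > 15 holds -> n = 24 - 2 = 22.
Iteration 2: 22 > 15 holds -> n = 22 - 2 = 20.
Iteration 3: 20 > 15 holds -> n = 20 - 2 = 18.
Iteration 4: 18 > 15 holds -> n = 18 - 2 = 16.
Iteration 5: 16 > 15 holds -> n = 16 - 2 = 14.
Iteration 6: 14 > 15 fails; recursion stops.
Total rows emitted: 6.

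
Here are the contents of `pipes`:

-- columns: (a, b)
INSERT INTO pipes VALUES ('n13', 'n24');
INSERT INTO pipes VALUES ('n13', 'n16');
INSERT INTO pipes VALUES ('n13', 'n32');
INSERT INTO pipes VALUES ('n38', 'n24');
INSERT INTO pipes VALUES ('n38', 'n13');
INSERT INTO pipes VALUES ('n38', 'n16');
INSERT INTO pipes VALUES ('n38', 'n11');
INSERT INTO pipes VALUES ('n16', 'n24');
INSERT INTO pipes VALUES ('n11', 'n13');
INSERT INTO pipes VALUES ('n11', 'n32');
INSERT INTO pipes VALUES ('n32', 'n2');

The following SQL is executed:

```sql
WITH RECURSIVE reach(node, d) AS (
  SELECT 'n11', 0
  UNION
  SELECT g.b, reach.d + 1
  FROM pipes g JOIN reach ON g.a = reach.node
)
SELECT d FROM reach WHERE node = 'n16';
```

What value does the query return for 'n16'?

Base: (n11, d=0).
Iteration 1: edges from {n11} -> (n13, d=1), (n32, d=1).
Iteration 2: edges from {n13,n32} -> (n16, d=2), (n2, d=2), (n24, d=2), (n32, d=2).
Iteration 3: edges from {n16,n2,n24,n32} -> (n2, d=3), (n24, d=3).
Iteration 4: no outgoing edges from {n2,n24}; recursion stops.

2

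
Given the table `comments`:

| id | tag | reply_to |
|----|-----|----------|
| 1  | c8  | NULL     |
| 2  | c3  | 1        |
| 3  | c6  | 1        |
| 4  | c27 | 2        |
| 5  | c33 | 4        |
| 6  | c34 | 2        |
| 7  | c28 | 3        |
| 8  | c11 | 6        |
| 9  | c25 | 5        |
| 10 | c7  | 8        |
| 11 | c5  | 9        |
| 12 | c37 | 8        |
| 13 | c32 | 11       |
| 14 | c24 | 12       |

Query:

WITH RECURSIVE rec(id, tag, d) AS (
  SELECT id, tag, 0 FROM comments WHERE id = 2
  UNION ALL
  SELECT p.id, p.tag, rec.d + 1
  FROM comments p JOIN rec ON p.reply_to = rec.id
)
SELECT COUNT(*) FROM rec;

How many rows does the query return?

Base: id=2 (c3) at d 0.
Iteration 1: rows with reply_to in {2} -> c27 (id 4, d 1), c34 (id 6, d 1).
Iteration 2: rows with reply_to in {4,6} -> c33 (id 5, d 2), c11 (id 8, d 2).
Iteration 3: rows with reply_to in {5,8} -> c25 (id 9, d 3), c7 (id 10, d 3), c37 (id 12, d 3).
Iteration 4: rows with reply_to in {9,10,12} -> c5 (id 11, d 4), c24 (id 14, d 4).
Iteration 5: rows with reply_to in {11,14} -> c32 (id 13, d 5).
Iteration 6: no rows with reply_to in {13}; recursion stops.
Total rows emitted: 11.

11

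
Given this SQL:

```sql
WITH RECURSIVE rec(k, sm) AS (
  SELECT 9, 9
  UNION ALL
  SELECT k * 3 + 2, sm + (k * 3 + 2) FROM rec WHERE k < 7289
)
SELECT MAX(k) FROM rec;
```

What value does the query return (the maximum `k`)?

Base: k=9, sm=9.
Iteration 1: 9 < 7289 holds -> k = 9 * 3 + 2 = 29, sm = 9 + 29 = 38.
Iteration 2: 29 < 7289 holds -> k = 29 * 3 + 2 = 89, sm = 38 + 89 = 127.
Iteration 3: 89 < 7289 holds -> k = 89 * 3 + 2 = 269, sm = 127 + 269 = 396.
Iteration 4: 269 < 7289 holds -> k = 269 * 3 + 2 = 809, sm = 396 + 809 = 1205.
Iteration 5: 809 < 7289 holds -> k = 809 * 3 + 2 = 2429, sm = 1205 + 2429 = 3634.
Iteration 6: 2429 < 7289 holds -> k = 2429 * 3 + 2 = 7289, sm = 3634 + 7289 = 10923.
Iteration 7: 7289 < 7289 fails; recursion stops.
k values: 9, 29, 89, 269, 809, 2429, 7289; the maximum is 7289.

7289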